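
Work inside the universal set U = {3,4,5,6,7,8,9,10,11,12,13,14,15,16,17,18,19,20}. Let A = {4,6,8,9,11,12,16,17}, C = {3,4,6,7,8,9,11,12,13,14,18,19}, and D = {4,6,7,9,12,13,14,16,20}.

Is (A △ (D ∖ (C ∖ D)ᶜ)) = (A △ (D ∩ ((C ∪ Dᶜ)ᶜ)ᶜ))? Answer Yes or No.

C ∖ D = {3,8,11,18,19}
(C ∖ D)ᶜ = {4,5,6,7,9,10,12,13,14,15,16,17,20}
D ∖ (C ∖ D)ᶜ = {}
A △ (D ∖ (C ∖ D)ᶜ) = {4,6,8,9,11,12,16,17}
Dᶜ = {3,5,8,10,11,15,17,18,19}
C ∪ Dᶜ = {3,4,5,6,7,8,9,10,11,12,13,14,15,17,18,19}
(C ∪ Dᶜ)ᶜ = {16,20}
((C ∪ Dᶜ)ᶜ)ᶜ = {3,4,5,6,7,8,9,10,11,12,13,14,15,17,18,19}
D ∩ ((C ∪ Dᶜ)ᶜ)ᶜ = {4,6,7,9,12,13,14}
A △ (D ∩ ((C ∪ Dᶜ)ᶜ)ᶜ) = {7,8,11,13,14,16,17}
4 ∈ A △ (D ∖ (C ∖ D)ᶜ) but 4 ∉ A △ (D ∩ ((C ∪ Dᶜ)ᶜ)ᶜ), so they differ.

No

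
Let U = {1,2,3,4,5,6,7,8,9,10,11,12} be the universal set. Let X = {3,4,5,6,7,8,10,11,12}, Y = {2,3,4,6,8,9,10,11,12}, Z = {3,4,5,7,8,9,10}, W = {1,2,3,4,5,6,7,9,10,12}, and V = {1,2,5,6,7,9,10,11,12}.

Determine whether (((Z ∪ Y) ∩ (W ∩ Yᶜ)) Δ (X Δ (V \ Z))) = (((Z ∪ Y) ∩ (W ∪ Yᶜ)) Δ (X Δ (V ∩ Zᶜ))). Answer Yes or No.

No

Z ∪ Y = {2,3,4,5,6,7,8,9,10,11,12}
Yᶜ = {1,5,7}
W ∩ Yᶜ = {1,5,7}
(Z ∪ Y) ∩ (W ∩ Yᶜ) = {5,7}
V \ Z = {1,2,6,11,12}
X Δ (V \ Z) = {1,2,3,4,5,7,8,10}
((Z ∪ Y) ∩ (W ∩ Yᶜ)) Δ (X Δ (V \ Z)) = {1,2,3,4,8,10}
W ∪ Yᶜ = {1,2,3,4,5,6,7,9,10,12}
(Z ∪ Y) ∩ (W ∪ Yᶜ) = {2,3,4,5,6,7,9,10,12}
Zᶜ = {1,2,6,11,12}
V ∩ Zᶜ = {1,2,6,11,12}
X Δ (V ∩ Zᶜ) = {1,2,3,4,5,7,8,10}
((Z ∪ Y) ∩ (W ∪ Yᶜ)) Δ (X Δ (V ∩ Zᶜ)) = {1,6,8,9,12}
2 ∈ ((Z ∪ Y) ∩ (W ∩ Yᶜ)) Δ (X Δ (V \ Z)) but 2 ∉ ((Z ∪ Y) ∩ (W ∪ Yᶜ)) Δ (X Δ (V ∩ Zᶜ)), so they differ.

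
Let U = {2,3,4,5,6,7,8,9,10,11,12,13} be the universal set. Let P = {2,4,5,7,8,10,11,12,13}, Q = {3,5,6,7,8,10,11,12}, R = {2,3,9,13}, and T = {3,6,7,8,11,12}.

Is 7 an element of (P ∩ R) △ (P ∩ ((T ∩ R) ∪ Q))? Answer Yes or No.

Yes

7 ∈ P and 7 ∉ R, so 7 ∉ P ∩ R
7 ∈ T and 7 ∉ R, so 7 ∉ T ∩ R
7 ∉ (T ∩ R) and 7 ∈ Q, so 7 ∈ (T ∩ R) ∪ Q
7 ∈ P and 7 ∈ ((T ∩ R) ∪ Q), so 7 ∈ P ∩ ((T ∩ R) ∪ Q)
7 ∉ (P ∩ R) and 7 ∈ (P ∩ ((T ∩ R) ∪ Q)), so 7 ∈ (P ∩ R) △ (P ∩ ((T ∩ R) ∪ Q))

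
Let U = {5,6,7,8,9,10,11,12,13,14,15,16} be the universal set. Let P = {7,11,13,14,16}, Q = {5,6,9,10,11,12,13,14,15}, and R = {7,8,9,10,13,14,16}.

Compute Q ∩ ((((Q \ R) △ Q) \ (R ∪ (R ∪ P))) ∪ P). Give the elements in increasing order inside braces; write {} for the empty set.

{11,13,14}

Q \ R = {5,6,11,12,15}
(Q \ R) △ Q = {9,10,13,14}
R ∪ P = {7,8,9,10,11,13,14,16}
R ∪ (R ∪ P) = {7,8,9,10,11,13,14,16}
((Q \ R) △ Q) \ (R ∪ (R ∪ P)) = {}
(((Q \ R) △ Q) \ (R ∪ (R ∪ P))) ∪ P = {7,11,13,14,16}
Q ∩ ((((Q \ R) △ Q) \ (R ∪ (R ∪ P))) ∪ P) = {11,13,14}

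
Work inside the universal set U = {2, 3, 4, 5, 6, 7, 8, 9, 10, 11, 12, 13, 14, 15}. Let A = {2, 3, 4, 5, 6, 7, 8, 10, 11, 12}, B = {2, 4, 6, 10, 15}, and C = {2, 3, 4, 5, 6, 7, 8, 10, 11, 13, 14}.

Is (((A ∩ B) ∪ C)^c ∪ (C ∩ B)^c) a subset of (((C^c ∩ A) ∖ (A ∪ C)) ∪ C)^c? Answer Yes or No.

A ∩ B = {2, 4, 6, 10}
(A ∩ B) ∪ C = {2, 3, 4, 5, 6, 7, 8, 10, 11, 13, 14}
((A ∩ B) ∪ C)^c = {9, 12, 15}
C ∩ B = {2, 4, 6, 10}
(C ∩ B)^c = {3, 5, 7, 8, 9, 11, 12, 13, 14, 15}
((A ∩ B) ∪ C)^c ∪ (C ∩ B)^c = {3, 5, 7, 8, 9, 11, 12, 13, 14, 15}
C^c = {9, 12, 15}
C^c ∩ A = {12}
A ∪ C = {2, 3, 4, 5, 6, 7, 8, 10, 11, 12, 13, 14}
(C^c ∩ A) ∖ (A ∪ C) = {}
((C^c ∩ A) ∖ (A ∪ C)) ∪ C = {2, 3, 4, 5, 6, 7, 8, 10, 11, 13, 14}
(((C^c ∩ A) ∖ (A ∪ C)) ∪ C)^c = {9, 12, 15}
3 ∈ ((A ∩ B) ∪ C)^c ∪ (C ∩ B)^c but 3 ∉ (((C^c ∩ A) ∖ (A ∪ C)) ∪ C)^c, so the inclusion fails.

No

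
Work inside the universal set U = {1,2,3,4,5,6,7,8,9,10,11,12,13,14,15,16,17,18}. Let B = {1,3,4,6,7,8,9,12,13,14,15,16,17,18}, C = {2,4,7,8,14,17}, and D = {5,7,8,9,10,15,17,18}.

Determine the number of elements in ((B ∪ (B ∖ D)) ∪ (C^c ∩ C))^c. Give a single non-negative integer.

4

B ∖ D = {1,3,4,6,12,13,14,16}
B ∪ (B ∖ D) = {1,3,4,6,7,8,9,12,13,14,15,16,17,18}
C^c = {1,3,5,6,9,10,11,12,13,15,16,18}
C^c ∩ C = {}
(B ∪ (B ∖ D)) ∪ (C^c ∩ C) = {1,3,4,6,7,8,9,12,13,14,15,16,17,18}
((B ∪ (B ∖ D)) ∪ (C^c ∩ C))^c = {2,5,10,11}
|((B ∪ (B ∖ D)) ∪ (C^c ∩ C))^c| = 4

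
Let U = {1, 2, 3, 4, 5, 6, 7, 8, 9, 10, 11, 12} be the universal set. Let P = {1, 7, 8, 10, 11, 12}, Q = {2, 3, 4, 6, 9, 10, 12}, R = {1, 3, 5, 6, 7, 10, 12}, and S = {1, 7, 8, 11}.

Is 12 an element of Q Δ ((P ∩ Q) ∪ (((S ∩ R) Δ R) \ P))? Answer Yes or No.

12 ∈ P and 12 ∈ Q, so 12 ∈ P ∩ Q
12 ∉ S and 12 ∈ R, so 12 ∉ S ∩ R
12 ∉ (S ∩ R) and 12 ∈ R, so 12 ∈ (S ∩ R) Δ R
12 ∈ ((S ∩ R) Δ R) and 12 ∈ P, so 12 ∉ ((S ∩ R) Δ R) \ P
12 ∈ (P ∩ Q) and 12 ∉ (((S ∩ R) Δ R) \ P), so 12 ∈ (P ∩ Q) ∪ (((S ∩ R) Δ R) \ P)
12 ∈ Q and 12 ∈ ((P ∩ Q) ∪ (((S ∩ R) Δ R) \ P)), so 12 ∉ Q Δ ((P ∩ Q) ∪ (((S ∩ R) Δ R) \ P))

No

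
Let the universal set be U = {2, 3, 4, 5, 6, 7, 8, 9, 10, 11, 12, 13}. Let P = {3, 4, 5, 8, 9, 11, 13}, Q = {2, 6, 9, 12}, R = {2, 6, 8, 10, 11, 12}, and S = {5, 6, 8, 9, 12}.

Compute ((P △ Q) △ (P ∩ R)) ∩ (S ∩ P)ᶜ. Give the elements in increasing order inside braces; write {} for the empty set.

P △ Q = {2, 3, 4, 5, 6, 8, 11, 12, 13}
P ∩ R = {8, 11}
(P △ Q) △ (P ∩ R) = {2, 3, 4, 5, 6, 12, 13}
S ∩ P = {5, 8, 9}
(S ∩ P)ᶜ = {2, 3, 4, 6, 7, 10, 11, 12, 13}
((P △ Q) △ (P ∩ R)) ∩ (S ∩ P)ᶜ = {2, 3, 4, 6, 12, 13}

{2, 3, 4, 6, 12, 13}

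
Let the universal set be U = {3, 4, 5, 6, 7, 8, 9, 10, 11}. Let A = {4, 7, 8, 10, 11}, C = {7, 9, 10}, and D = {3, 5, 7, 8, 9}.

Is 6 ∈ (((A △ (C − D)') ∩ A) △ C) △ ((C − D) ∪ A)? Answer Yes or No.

No

6 ∉ C and 6 ∉ D, so 6 ∉ C − D
6 ∈ (C − D)' since 6 ∉ (C − D)
6 ∉ A and 6 ∈ (C − D)', so 6 ∈ A △ (C − D)'
6 ∈ (A △ (C − D)') and 6 ∉ A, so 6 ∉ (A △ (C − D)') ∩ A
6 ∉ ((A △ (C − D)') ∩ A) and 6 ∉ C, so 6 ∉ ((A △ (C − D)') ∩ A) △ C
6 ∉ C and 6 ∉ D, so 6 ∉ C − D
6 ∉ (C − D) and 6 ∉ A, so 6 ∉ (C − D) ∪ A
6 ∉ (((A △ (C − D)') ∩ A) △ C) and 6 ∉ ((C − D) ∪ A), so 6 ∉ (((A △ (C − D)') ∩ A) △ C) △ ((C − D) ∪ A)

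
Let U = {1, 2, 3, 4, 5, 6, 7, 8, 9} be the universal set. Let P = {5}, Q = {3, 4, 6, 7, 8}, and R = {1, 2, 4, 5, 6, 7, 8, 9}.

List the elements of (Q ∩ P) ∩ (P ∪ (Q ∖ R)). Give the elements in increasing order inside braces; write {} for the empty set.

Q ∩ P = {}
Q ∖ R = {3}
P ∪ (Q ∖ R) = {3, 5}
(Q ∩ P) ∩ (P ∪ (Q ∖ R)) = {}

{}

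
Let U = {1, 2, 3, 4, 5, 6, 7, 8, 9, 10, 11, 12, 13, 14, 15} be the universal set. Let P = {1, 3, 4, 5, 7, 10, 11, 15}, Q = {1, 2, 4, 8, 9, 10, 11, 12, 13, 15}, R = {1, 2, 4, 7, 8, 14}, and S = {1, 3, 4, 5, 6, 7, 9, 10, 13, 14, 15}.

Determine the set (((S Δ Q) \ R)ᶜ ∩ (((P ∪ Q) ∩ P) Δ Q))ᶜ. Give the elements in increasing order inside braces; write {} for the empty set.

S Δ Q = {2, 3, 5, 6, 7, 8, 11, 12, 14}
(S Δ Q) \ R = {3, 5, 6, 11, 12}
((S Δ Q) \ R)ᶜ = {1, 2, 4, 7, 8, 9, 10, 13, 14, 15}
P ∪ Q = {1, 2, 3, 4, 5, 7, 8, 9, 10, 11, 12, 13, 15}
(P ∪ Q) ∩ P = {1, 3, 4, 5, 7, 10, 11, 15}
((P ∪ Q) ∩ P) Δ Q = {2, 3, 5, 7, 8, 9, 12, 13}
((S Δ Q) \ R)ᶜ ∩ (((P ∪ Q) ∩ P) Δ Q) = {2, 7, 8, 9, 13}
(((S Δ Q) \ R)ᶜ ∩ (((P ∪ Q) ∩ P) Δ Q))ᶜ = {1, 3, 4, 5, 6, 10, 11, 12, 14, 15}

{1, 3, 4, 5, 6, 10, 11, 12, 14, 15}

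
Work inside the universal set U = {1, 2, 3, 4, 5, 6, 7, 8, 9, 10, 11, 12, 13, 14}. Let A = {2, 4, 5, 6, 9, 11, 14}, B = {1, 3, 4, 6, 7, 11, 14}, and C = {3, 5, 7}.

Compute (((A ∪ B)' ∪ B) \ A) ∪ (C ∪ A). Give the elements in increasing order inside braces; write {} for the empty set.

{1, 2, 3, 4, 5, 6, 7, 8, 9, 10, 11, 12, 13, 14}

A ∪ B = {1, 2, 3, 4, 5, 6, 7, 9, 11, 14}
(A ∪ B)' = {8, 10, 12, 13}
(A ∪ B)' ∪ B = {1, 3, 4, 6, 7, 8, 10, 11, 12, 13, 14}
((A ∪ B)' ∪ B) \ A = {1, 3, 7, 8, 10, 12, 13}
C ∪ A = {2, 3, 4, 5, 6, 7, 9, 11, 14}
(((A ∪ B)' ∪ B) \ A) ∪ (C ∪ A) = {1, 2, 3, 4, 5, 6, 7, 8, 9, 10, 11, 12, 13, 14}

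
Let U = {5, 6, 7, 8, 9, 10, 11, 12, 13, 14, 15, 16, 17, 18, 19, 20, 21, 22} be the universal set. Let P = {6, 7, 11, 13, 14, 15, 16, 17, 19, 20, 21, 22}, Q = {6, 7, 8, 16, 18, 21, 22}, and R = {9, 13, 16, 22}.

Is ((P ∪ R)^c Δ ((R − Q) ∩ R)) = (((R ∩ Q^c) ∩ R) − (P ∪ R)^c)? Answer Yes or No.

P ∪ R = {6, 7, 9, 11, 13, 14, 15, 16, 17, 19, 20, 21, 22}
(P ∪ R)^c = {5, 8, 10, 12, 18}
R − Q = {9, 13}
(R − Q) ∩ R = {9, 13}
(P ∪ R)^c Δ ((R − Q) ∩ R) = {5, 8, 9, 10, 12, 13, 18}
Q^c = {5, 9, 10, 11, 12, 13, 14, 15, 17, 19, 20}
R ∩ Q^c = {9, 13}
(R ∩ Q^c) ∩ R = {9, 13}
((R ∩ Q^c) ∩ R) − (P ∪ R)^c = {9, 13}
5 ∈ (P ∪ R)^c Δ ((R − Q) ∩ R) but 5 ∉ ((R ∩ Q^c) ∩ R) − (P ∪ R)^c, so they differ.

No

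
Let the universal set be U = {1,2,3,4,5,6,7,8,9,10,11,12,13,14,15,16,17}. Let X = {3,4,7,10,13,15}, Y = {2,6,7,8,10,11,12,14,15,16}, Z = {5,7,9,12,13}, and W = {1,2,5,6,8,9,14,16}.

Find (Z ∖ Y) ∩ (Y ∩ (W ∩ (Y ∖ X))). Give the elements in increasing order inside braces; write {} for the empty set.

Z ∖ Y = {5,9,13}
Y ∖ X = {2,6,8,11,12,14,16}
W ∩ (Y ∖ X) = {2,6,8,14,16}
Y ∩ (W ∩ (Y ∖ X)) = {2,6,8,14,16}
(Z ∖ Y) ∩ (Y ∩ (W ∩ (Y ∖ X))) = {}

{}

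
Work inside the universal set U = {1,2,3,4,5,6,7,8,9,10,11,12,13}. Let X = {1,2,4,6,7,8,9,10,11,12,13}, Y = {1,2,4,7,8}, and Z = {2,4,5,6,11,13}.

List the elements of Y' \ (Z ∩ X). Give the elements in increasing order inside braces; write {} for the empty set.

{3,5,9,10,12}

Y' = {3,5,6,9,10,11,12,13}
Z ∩ X = {2,4,6,11,13}
Y' \ (Z ∩ X) = {3,5,9,10,12}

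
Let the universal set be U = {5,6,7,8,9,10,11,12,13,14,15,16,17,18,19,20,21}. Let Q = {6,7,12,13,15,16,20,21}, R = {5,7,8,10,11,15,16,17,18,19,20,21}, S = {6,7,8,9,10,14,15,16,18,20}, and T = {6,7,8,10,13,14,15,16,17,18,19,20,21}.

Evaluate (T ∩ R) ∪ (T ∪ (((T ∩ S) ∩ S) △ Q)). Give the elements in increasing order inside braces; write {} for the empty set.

T ∩ R = {7,8,10,15,16,17,18,19,20,21}
T ∩ S = {6,7,8,10,14,15,16,18,20}
(T ∩ S) ∩ S = {6,7,8,10,14,15,16,18,20}
((T ∩ S) ∩ S) △ Q = {8,10,12,13,14,18,21}
T ∪ (((T ∩ S) ∩ S) △ Q) = {6,7,8,10,12,13,14,15,16,17,18,19,20,21}
(T ∩ R) ∪ (T ∪ (((T ∩ S) ∩ S) △ Q)) = {6,7,8,10,12,13,14,15,16,17,18,19,20,21}

{6,7,8,10,12,13,14,15,16,17,18,19,20,21}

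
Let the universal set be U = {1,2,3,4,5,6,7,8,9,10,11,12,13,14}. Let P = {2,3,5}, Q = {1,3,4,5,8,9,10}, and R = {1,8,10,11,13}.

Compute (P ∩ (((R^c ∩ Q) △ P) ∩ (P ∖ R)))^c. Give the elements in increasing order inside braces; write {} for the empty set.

{1,3,4,5,6,7,8,9,10,11,12,13,14}

R^c = {2,3,4,5,6,7,9,12,14}
R^c ∩ Q = {3,4,5,9}
(R^c ∩ Q) △ P = {2,4,9}
P ∖ R = {2,3,5}
((R^c ∩ Q) △ P) ∩ (P ∖ R) = {2}
P ∩ (((R^c ∩ Q) △ P) ∩ (P ∖ R)) = {2}
(P ∩ (((R^c ∩ Q) △ P) ∩ (P ∖ R)))^c = {1,3,4,5,6,7,8,9,10,11,12,13,14}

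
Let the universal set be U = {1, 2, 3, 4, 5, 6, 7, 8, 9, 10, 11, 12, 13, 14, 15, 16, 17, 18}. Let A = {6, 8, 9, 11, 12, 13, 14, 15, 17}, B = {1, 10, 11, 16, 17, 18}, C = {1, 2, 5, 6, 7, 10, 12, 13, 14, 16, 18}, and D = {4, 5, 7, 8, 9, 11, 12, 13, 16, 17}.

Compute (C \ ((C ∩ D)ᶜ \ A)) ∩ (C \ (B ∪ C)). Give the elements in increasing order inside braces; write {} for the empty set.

{}

C ∩ D = {5, 7, 12, 13, 16}
(C ∩ D)ᶜ = {1, 2, 3, 4, 6, 8, 9, 10, 11, 14, 15, 17, 18}
(C ∩ D)ᶜ \ A = {1, 2, 3, 4, 10, 18}
C \ ((C ∩ D)ᶜ \ A) = {5, 6, 7, 12, 13, 14, 16}
B ∪ C = {1, 2, 5, 6, 7, 10, 11, 12, 13, 14, 16, 17, 18}
C \ (B ∪ C) = {}
(C \ ((C ∩ D)ᶜ \ A)) ∩ (C \ (B ∪ C)) = {}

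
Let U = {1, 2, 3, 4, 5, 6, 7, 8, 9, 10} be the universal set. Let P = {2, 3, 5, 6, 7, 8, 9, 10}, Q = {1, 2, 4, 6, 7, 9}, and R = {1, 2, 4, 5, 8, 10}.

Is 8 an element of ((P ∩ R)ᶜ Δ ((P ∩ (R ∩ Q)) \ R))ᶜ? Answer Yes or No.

Yes

8 ∈ P and 8 ∈ R, so 8 ∈ P ∩ R
8 ∉ (P ∩ R)ᶜ since 8 ∈ (P ∩ R)
8 ∈ R and 8 ∉ Q, so 8 ∉ R ∩ Q
8 ∈ P and 8 ∉ (R ∩ Q), so 8 ∉ P ∩ (R ∩ Q)
8 ∉ (P ∩ (R ∩ Q)) and 8 ∈ R, so 8 ∉ (P ∩ (R ∩ Q)) \ R
8 ∉ (P ∩ R)ᶜ and 8 ∉ ((P ∩ (R ∩ Q)) \ R), so 8 ∉ (P ∩ R)ᶜ Δ ((P ∩ (R ∩ Q)) \ R)
8 ∈ ((P ∩ R)ᶜ Δ ((P ∩ (R ∩ Q)) \ R))ᶜ since 8 ∉ ((P ∩ R)ᶜ Δ ((P ∩ (R ∩ Q)) \ R))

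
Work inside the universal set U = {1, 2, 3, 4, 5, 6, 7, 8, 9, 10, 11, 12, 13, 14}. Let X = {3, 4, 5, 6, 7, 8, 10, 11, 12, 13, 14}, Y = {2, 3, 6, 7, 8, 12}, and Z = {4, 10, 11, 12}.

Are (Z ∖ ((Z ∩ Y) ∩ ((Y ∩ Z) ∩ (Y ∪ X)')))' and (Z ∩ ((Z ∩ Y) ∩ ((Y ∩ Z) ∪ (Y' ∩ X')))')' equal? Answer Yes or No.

Z ∩ Y = {12}
Y ∩ Z = {12}
Y ∪ X = {2, 3, 4, 5, 6, 7, 8, 10, 11, 12, 13, 14}
(Y ∪ X)' = {1, 9}
(Y ∩ Z) ∩ (Y ∪ X)' = {}
(Z ∩ Y) ∩ ((Y ∩ Z) ∩ (Y ∪ X)') = {}
Z ∖ ((Z ∩ Y) ∩ ((Y ∩ Z) ∩ (Y ∪ X)')) = {4, 10, 11, 12}
(Z ∖ ((Z ∩ Y) ∩ ((Y ∩ Z) ∩ (Y ∪ X)')))' = {1, 2, 3, 5, 6, 7, 8, 9, 13, 14}
Y' = {1, 4, 5, 9, 10, 11, 13, 14}
X' = {1, 2, 9}
Y' ∩ X' = {1, 9}
(Y ∩ Z) ∪ (Y' ∩ X') = {1, 9, 12}
(Z ∩ Y) ∩ ((Y ∩ Z) ∪ (Y' ∩ X')) = {12}
((Z ∩ Y) ∩ ((Y ∩ Z) ∪ (Y' ∩ X')))' = {1, 2, 3, 4, 5, 6, 7, 8, 9, 10, 11, 13, 14}
Z ∩ ((Z ∩ Y) ∩ ((Y ∩ Z) ∪ (Y' ∩ X')))' = {4, 10, 11}
(Z ∩ ((Z ∩ Y) ∩ ((Y ∩ Z) ∪ (Y' ∩ X')))')' = {1, 2, 3, 5, 6, 7, 8, 9, 12, 13, 14}
12 ∈ (Z ∩ ((Z ∩ Y) ∩ ((Y ∩ Z) ∪ (Y' ∩ X')))')' but 12 ∉ (Z ∖ ((Z ∩ Y) ∩ ((Y ∩ Z) ∩ (Y ∪ X)')))', so they differ.

No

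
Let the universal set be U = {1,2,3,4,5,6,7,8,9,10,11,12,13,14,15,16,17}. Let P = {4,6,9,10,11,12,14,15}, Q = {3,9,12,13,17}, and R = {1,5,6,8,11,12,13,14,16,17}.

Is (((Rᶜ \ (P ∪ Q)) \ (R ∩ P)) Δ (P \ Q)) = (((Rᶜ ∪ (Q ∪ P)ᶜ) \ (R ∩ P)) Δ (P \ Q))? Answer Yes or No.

No

Rᶜ = {2,3,4,7,9,10,15}
P ∪ Q = {3,4,6,9,10,11,12,13,14,15,17}
Rᶜ \ (P ∪ Q) = {2,7}
R ∩ P = {6,11,12,14}
(Rᶜ \ (P ∪ Q)) \ (R ∩ P) = {2,7}
P \ Q = {4,6,10,11,14,15}
((Rᶜ \ (P ∪ Q)) \ (R ∩ P)) Δ (P \ Q) = {2,4,6,7,10,11,14,15}
Q ∪ P = {3,4,6,9,10,11,12,13,14,15,17}
(Q ∪ P)ᶜ = {1,2,5,7,8,16}
Rᶜ ∪ (Q ∪ P)ᶜ = {1,2,3,4,5,7,8,9,10,15,16}
(Rᶜ ∪ (Q ∪ P)ᶜ) \ (R ∩ P) = {1,2,3,4,5,7,8,9,10,15,16}
((Rᶜ ∪ (Q ∪ P)ᶜ) \ (R ∩ P)) Δ (P \ Q) = {1,2,3,5,6,7,8,9,11,14,16}
1 ∈ ((Rᶜ ∪ (Q ∪ P)ᶜ) \ (R ∩ P)) Δ (P \ Q) but 1 ∉ ((Rᶜ \ (P ∪ Q)) \ (R ∩ P)) Δ (P \ Q), so they differ.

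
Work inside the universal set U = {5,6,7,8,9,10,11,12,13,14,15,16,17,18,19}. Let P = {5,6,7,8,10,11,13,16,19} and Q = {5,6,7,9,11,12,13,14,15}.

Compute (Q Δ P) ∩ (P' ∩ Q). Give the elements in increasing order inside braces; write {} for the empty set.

{9,12,14,15}

Q Δ P = {8,9,10,12,14,15,16,19}
P' = {9,12,14,15,17,18}
P' ∩ Q = {9,12,14,15}
(Q Δ P) ∩ (P' ∩ Q) = {9,12,14,15}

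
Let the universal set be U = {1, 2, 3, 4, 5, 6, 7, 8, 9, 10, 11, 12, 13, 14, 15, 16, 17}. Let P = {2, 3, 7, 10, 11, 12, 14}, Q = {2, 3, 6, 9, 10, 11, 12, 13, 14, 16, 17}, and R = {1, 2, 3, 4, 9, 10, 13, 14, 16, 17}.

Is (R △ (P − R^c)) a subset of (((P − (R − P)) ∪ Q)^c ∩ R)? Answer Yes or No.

R^c = {5, 6, 7, 8, 11, 12, 15}
P − R^c = {2, 3, 10, 14}
R △ (P − R^c) = {1, 4, 9, 13, 16, 17}
R − P = {1, 4, 9, 13, 16, 17}
P − (R − P) = {2, 3, 7, 10, 11, 12, 14}
(P − (R − P)) ∪ Q = {2, 3, 6, 7, 9, 10, 11, 12, 13, 14, 16, 17}
((P − (R − P)) ∪ Q)^c = {1, 4, 5, 8, 15}
((P − (R − P)) ∪ Q)^c ∩ R = {1, 4}
9 ∈ R △ (P − R^c) but 9 ∉ ((P − (R − P)) ∪ Q)^c ∩ R, so the inclusion fails.

No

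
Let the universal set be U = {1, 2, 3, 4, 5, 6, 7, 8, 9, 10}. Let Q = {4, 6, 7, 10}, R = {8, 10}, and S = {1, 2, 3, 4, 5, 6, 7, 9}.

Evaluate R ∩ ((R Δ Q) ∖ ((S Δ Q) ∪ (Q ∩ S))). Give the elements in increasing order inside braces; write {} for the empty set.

R Δ Q = {4, 6, 7, 8}
S Δ Q = {1, 2, 3, 5, 9, 10}
Q ∩ S = {4, 6, 7}
(S Δ Q) ∪ (Q ∩ S) = {1, 2, 3, 4, 5, 6, 7, 9, 10}
(R Δ Q) ∖ ((S Δ Q) ∪ (Q ∩ S)) = {8}
R ∩ ((R Δ Q) ∖ ((S Δ Q) ∪ (Q ∩ S))) = {8}

{8}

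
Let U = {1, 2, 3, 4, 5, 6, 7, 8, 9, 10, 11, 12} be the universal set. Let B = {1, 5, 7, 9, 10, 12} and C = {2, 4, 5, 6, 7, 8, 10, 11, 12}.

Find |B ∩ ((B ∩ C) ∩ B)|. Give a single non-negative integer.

4

B ∩ C = {5, 7, 10, 12}
(B ∩ C) ∩ B = {5, 7, 10, 12}
B ∩ ((B ∩ C) ∩ B) = {5, 7, 10, 12}
|B ∩ ((B ∩ C) ∩ B)| = 4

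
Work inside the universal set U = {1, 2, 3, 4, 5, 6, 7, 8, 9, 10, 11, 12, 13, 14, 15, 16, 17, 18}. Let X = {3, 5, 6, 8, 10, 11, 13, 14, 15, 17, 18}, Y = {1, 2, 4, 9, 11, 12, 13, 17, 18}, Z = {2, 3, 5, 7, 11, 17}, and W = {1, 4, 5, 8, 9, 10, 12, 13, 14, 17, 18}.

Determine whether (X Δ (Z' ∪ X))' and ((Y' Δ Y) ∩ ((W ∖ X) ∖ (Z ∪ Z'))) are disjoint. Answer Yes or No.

Z' = {1, 4, 6, 8, 9, 10, 12, 13, 14, 15, 16, 18}
Z' ∪ X = {1, 3, 4, 5, 6, 8, 9, 10, 11, 12, 13, 14, 15, 16, 17, 18}
X Δ (Z' ∪ X) = {1, 4, 9, 12, 16}
(X Δ (Z' ∪ X))' = {2, 3, 5, 6, 7, 8, 10, 11, 13, 14, 15, 17, 18}
Y' = {3, 5, 6, 7, 8, 10, 14, 15, 16}
Y' Δ Y = {1, 2, 3, 4, 5, 6, 7, 8, 9, 10, 11, 12, 13, 14, 15, 16, 17, 18}
W ∖ X = {1, 4, 9, 12}
Z ∪ Z' = {1, 2, 3, 4, 5, 6, 7, 8, 9, 10, 11, 12, 13, 14, 15, 16, 17, 18}
(W ∖ X) ∖ (Z ∪ Z') = {}
(Y' Δ Y) ∩ ((W ∖ X) ∖ (Z ∪ Z')) = {}
{2, 3, 5, 6, 7, 8, 10, 11, 13, 14, 15, 17, 18} and {} share no elements.

Yes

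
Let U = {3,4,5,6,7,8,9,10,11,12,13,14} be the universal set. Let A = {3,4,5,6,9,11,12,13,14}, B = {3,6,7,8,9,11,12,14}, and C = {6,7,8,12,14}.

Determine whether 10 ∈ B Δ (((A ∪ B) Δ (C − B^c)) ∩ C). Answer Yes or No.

10 ∉ A and 10 ∉ B, so 10 ∉ A ∪ B
10 ∉ B, so 10 ∈ B^c
10 ∉ C and 10 ∈ B^c, so 10 ∉ C − B^c
10 ∉ (A ∪ B) and 10 ∉ (C − B^c), so 10 ∉ (A ∪ B) Δ (C − B^c)
10 ∉ ((A ∪ B) Δ (C − B^c)) and 10 ∉ C, so 10 ∉ ((A ∪ B) Δ (C − B^c)) ∩ C
10 ∉ B and 10 ∉ (((A ∪ B) Δ (C − B^c)) ∩ C), so 10 ∉ B Δ (((A ∪ B) Δ (C − B^c)) ∩ C)

No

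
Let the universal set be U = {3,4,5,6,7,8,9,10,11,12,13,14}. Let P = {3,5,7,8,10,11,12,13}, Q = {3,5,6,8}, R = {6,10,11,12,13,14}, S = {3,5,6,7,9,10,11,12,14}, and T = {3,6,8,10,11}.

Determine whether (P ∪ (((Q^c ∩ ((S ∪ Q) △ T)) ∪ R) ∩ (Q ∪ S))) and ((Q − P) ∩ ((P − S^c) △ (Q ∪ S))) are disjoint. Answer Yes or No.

Q^c = {4,7,9,10,11,12,13,14}
S ∪ Q = {3,5,6,7,8,9,10,11,12,14}
(S ∪ Q) △ T = {5,7,9,12,14}
Q^c ∩ ((S ∪ Q) △ T) = {7,9,12,14}
(Q^c ∩ ((S ∪ Q) △ T)) ∪ R = {6,7,9,10,11,12,13,14}
Q ∪ S = {3,5,6,7,8,9,10,11,12,14}
((Q^c ∩ ((S ∪ Q) △ T)) ∪ R) ∩ (Q ∪ S) = {6,7,9,10,11,12,14}
P ∪ (((Q^c ∩ ((S ∪ Q) △ T)) ∪ R) ∩ (Q ∪ S)) = {3,5,6,7,8,9,10,11,12,13,14}
Q − P = {6}
S^c = {4,8,13}
P − S^c = {3,5,7,10,11,12}
(P − S^c) △ (Q ∪ S) = {6,8,9,14}
(Q − P) ∩ ((P − S^c) △ (Q ∪ S)) = {6}
6 lies in both, so they are not disjoint.

No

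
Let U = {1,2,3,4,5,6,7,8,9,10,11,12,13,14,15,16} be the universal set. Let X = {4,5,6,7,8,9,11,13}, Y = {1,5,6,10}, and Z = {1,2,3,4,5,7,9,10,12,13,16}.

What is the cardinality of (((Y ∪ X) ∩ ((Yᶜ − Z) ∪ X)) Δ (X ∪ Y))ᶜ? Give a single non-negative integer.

Y ∪ X = {1,4,5,6,7,8,9,10,11,13}
Yᶜ = {2,3,4,7,8,9,11,12,13,14,15,16}
Yᶜ − Z = {8,11,14,15}
(Yᶜ − Z) ∪ X = {4,5,6,7,8,9,11,13,14,15}
(Y ∪ X) ∩ ((Yᶜ − Z) ∪ X) = {4,5,6,7,8,9,11,13}
X ∪ Y = {1,4,5,6,7,8,9,10,11,13}
((Y ∪ X) ∩ ((Yᶜ − Z) ∪ X)) Δ (X ∪ Y) = {1,10}
(((Y ∪ X) ∩ ((Yᶜ − Z) ∪ X)) Δ (X ∪ Y))ᶜ = {2,3,4,5,6,7,8,9,11,12,13,14,15,16}
|(((Y ∪ X) ∩ ((Yᶜ − Z) ∪ X)) Δ (X ∪ Y))ᶜ| = 14

14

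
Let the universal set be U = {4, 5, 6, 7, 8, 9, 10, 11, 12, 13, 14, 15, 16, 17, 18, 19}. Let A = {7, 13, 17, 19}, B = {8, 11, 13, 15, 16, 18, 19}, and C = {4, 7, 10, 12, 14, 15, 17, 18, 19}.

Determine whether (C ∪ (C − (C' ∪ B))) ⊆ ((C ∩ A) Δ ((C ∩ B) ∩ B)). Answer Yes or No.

No

C' = {5, 6, 8, 9, 11, 13, 16}
C' ∪ B = {5, 6, 8, 9, 11, 13, 15, 16, 18, 19}
C − (C' ∪ B) = {4, 7, 10, 12, 14, 17}
C ∪ (C − (C' ∪ B)) = {4, 7, 10, 12, 14, 15, 17, 18, 19}
C ∩ A = {7, 17, 19}
C ∩ B = {15, 18, 19}
(C ∩ B) ∩ B = {15, 18, 19}
(C ∩ A) Δ ((C ∩ B) ∩ B) = {7, 15, 17, 18}
4 ∈ C ∪ (C − (C' ∪ B)) but 4 ∉ (C ∩ A) Δ ((C ∩ B) ∩ B), so the inclusion fails.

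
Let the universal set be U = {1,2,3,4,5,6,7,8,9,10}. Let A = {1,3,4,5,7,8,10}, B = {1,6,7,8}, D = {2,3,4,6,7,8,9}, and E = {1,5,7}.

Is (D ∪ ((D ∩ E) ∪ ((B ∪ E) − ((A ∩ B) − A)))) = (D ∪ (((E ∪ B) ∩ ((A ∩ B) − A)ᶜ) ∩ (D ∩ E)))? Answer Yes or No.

D ∩ E = {7}
B ∪ E = {1,5,6,7,8}
A ∩ B = {1,7,8}
(A ∩ B) − A = {}
(B ∪ E) − ((A ∩ B) − A) = {1,5,6,7,8}
(D ∩ E) ∪ ((B ∪ E) − ((A ∩ B) − A)) = {1,5,6,7,8}
D ∪ ((D ∩ E) ∪ ((B ∪ E) − ((A ∩ B) − A))) = {1,2,3,4,5,6,7,8,9}
E ∪ B = {1,5,6,7,8}
((A ∩ B) − A)ᶜ = {1,2,3,4,5,6,7,8,9,10}
(E ∪ B) ∩ ((A ∩ B) − A)ᶜ = {1,5,6,7,8}
((E ∪ B) ∩ ((A ∩ B) − A)ᶜ) ∩ (D ∩ E) = {7}
D ∪ (((E ∪ B) ∩ ((A ∩ B) − A)ᶜ) ∩ (D ∩ E)) = {2,3,4,6,7,8,9}
1 ∈ D ∪ ((D ∩ E) ∪ ((B ∪ E) − ((A ∩ B) − A))) but 1 ∉ D ∪ (((E ∪ B) ∩ ((A ∩ B) − A)ᶜ) ∩ (D ∩ E)), so they differ.

No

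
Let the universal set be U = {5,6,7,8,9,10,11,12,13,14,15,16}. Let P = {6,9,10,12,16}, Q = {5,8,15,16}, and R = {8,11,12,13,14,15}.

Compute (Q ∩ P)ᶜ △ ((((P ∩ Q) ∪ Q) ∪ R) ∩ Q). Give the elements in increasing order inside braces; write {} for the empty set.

Q ∩ P = {16}
(Q ∩ P)ᶜ = {5,6,7,8,9,10,11,12,13,14,15}
P ∩ Q = {16}
(P ∩ Q) ∪ Q = {5,8,15,16}
((P ∩ Q) ∪ Q) ∪ R = {5,8,11,12,13,14,15,16}
(((P ∩ Q) ∪ Q) ∪ R) ∩ Q = {5,8,15,16}
(Q ∩ P)ᶜ △ ((((P ∩ Q) ∪ Q) ∪ R) ∩ Q) = {6,7,9,10,11,12,13,14,16}

{6,7,9,10,11,12,13,14,16}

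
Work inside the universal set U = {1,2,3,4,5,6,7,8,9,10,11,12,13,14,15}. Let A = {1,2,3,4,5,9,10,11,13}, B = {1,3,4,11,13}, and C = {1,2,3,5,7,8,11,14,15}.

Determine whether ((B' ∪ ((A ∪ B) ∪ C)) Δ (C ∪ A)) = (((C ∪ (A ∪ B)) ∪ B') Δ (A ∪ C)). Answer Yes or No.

B' = {2,5,6,7,8,9,10,12,14,15}
A ∪ B = {1,2,3,4,5,9,10,11,13}
(A ∪ B) ∪ C = {1,2,3,4,5,7,8,9,10,11,13,14,15}
B' ∪ ((A ∪ B) ∪ C) = {1,2,3,4,5,6,7,8,9,10,11,12,13,14,15}
C ∪ A = {1,2,3,4,5,7,8,9,10,11,13,14,15}
(B' ∪ ((A ∪ B) ∪ C)) Δ (C ∪ A) = {6,12}
C ∪ (A ∪ B) = {1,2,3,4,5,7,8,9,10,11,13,14,15}
(C ∪ (A ∪ B)) ∪ B' = {1,2,3,4,5,6,7,8,9,10,11,12,13,14,15}
A ∪ C = {1,2,3,4,5,7,8,9,10,11,13,14,15}
((C ∪ (A ∪ B)) ∪ B') Δ (A ∪ C) = {6,12}
Both equal {6,12}, so (B' ∪ ((A ∪ B) ∪ C)) Δ (C ∪ A) = ((C ∪ (A ∪ B)) ∪ B') Δ (A ∪ C).

Yes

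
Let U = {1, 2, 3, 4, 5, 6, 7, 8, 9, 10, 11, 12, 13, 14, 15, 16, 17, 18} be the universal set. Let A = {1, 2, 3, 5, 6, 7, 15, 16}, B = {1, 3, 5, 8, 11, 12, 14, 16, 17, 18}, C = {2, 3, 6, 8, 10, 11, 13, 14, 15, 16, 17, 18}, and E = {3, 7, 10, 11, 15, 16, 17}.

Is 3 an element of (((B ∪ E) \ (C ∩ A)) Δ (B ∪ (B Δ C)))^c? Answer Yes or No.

No

3 ∈ B and 3 ∈ E, so 3 ∈ B ∪ E
3 ∈ C and 3 ∈ A, so 3 ∈ C ∩ A
3 ∈ (B ∪ E) and 3 ∈ (C ∩ A), so 3 ∉ (B ∪ E) \ (C ∩ A)
3 ∈ B and 3 ∈ C, so 3 ∉ B Δ C
3 ∈ B and 3 ∉ (B Δ C), so 3 ∈ B ∪ (B Δ C)
3 ∉ ((B ∪ E) \ (C ∩ A)) and 3 ∈ (B ∪ (B Δ C)), so 3 ∈ ((B ∪ E) \ (C ∩ A)) Δ (B ∪ (B Δ C))
3 ∉ (((B ∪ E) \ (C ∩ A)) Δ (B ∪ (B Δ C)))^c since 3 ∈ (((B ∪ E) \ (C ∩ A)) Δ (B ∪ (B Δ C)))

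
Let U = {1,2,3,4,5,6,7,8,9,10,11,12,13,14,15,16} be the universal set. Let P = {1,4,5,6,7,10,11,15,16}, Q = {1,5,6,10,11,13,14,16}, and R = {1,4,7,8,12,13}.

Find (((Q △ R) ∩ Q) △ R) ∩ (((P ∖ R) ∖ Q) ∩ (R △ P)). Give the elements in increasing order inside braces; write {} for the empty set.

{}

Q △ R = {4,5,6,7,8,10,11,12,14,16}
(Q △ R) ∩ Q = {5,6,10,11,14,16}
((Q △ R) ∩ Q) △ R = {1,4,5,6,7,8,10,11,12,13,14,16}
P ∖ R = {5,6,10,11,15,16}
(P ∖ R) ∖ Q = {15}
R △ P = {5,6,8,10,11,12,13,15,16}
((P ∖ R) ∖ Q) ∩ (R △ P) = {15}
(((Q △ R) ∩ Q) △ R) ∩ (((P ∖ R) ∖ Q) ∩ (R △ P)) = {}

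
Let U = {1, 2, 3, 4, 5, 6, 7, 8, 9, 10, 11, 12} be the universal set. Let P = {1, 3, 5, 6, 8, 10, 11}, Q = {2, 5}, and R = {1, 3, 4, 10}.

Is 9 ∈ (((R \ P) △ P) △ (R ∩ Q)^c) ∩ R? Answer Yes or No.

9 ∉ R and 9 ∉ P, so 9 ∉ R \ P
9 ∉ (R \ P) and 9 ∉ P, so 9 ∉ (R \ P) △ P
9 ∉ R and 9 ∉ Q, so 9 ∉ R ∩ Q
9 ∈ (R ∩ Q)^c since 9 ∉ (R ∩ Q)
9 ∉ ((R \ P) △ P) and 9 ∈ (R ∩ Q)^c, so 9 ∈ ((R \ P) △ P) △ (R ∩ Q)^c
9 ∈ (((R \ P) △ P) △ (R ∩ Q)^c) and 9 ∉ R, so 9 ∉ (((R \ P) △ P) △ (R ∩ Q)^c) ∩ R

No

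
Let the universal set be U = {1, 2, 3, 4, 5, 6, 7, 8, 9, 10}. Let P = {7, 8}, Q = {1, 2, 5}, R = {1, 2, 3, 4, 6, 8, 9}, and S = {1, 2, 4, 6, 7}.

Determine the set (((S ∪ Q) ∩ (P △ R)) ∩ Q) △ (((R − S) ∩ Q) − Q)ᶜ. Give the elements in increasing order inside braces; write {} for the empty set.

S ∪ Q = {1, 2, 4, 5, 6, 7}
P △ R = {1, 2, 3, 4, 6, 7, 9}
(S ∪ Q) ∩ (P △ R) = {1, 2, 4, 6, 7}
((S ∪ Q) ∩ (P △ R)) ∩ Q = {1, 2}
R − S = {3, 8, 9}
(R − S) ∩ Q = {}
((R − S) ∩ Q) − Q = {}
(((R − S) ∩ Q) − Q)ᶜ = {1, 2, 3, 4, 5, 6, 7, 8, 9, 10}
(((S ∪ Q) ∩ (P △ R)) ∩ Q) △ (((R − S) ∩ Q) − Q)ᶜ = {3, 4, 5, 6, 7, 8, 9, 10}

{3, 4, 5, 6, 7, 8, 9, 10}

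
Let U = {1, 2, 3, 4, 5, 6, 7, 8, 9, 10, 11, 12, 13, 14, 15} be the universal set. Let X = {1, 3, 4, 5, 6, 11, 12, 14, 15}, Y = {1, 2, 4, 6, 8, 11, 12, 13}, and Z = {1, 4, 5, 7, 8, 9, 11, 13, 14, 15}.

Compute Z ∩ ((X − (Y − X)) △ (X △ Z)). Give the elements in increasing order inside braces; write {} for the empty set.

{1, 4, 5, 7, 8, 9, 11, 13, 14, 15}

Y − X = {2, 8, 13}
X − (Y − X) = {1, 3, 4, 5, 6, 11, 12, 14, 15}
X △ Z = {3, 6, 7, 8, 9, 12, 13}
(X − (Y − X)) △ (X △ Z) = {1, 4, 5, 7, 8, 9, 11, 13, 14, 15}
Z ∩ ((X − (Y − X)) △ (X △ Z)) = {1, 4, 5, 7, 8, 9, 11, 13, 14, 15}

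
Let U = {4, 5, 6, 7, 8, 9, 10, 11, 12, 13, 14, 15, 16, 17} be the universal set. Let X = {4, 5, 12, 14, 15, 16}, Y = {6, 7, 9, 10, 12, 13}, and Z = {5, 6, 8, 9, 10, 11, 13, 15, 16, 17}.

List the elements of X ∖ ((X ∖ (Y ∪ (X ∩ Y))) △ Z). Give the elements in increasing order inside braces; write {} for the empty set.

{5, 12, 15, 16}

X ∩ Y = {12}
Y ∪ (X ∩ Y) = {6, 7, 9, 10, 12, 13}
X ∖ (Y ∪ (X ∩ Y)) = {4, 5, 14, 15, 16}
(X ∖ (Y ∪ (X ∩ Y))) △ Z = {4, 6, 8, 9, 10, 11, 13, 14, 17}
X ∖ ((X ∖ (Y ∪ (X ∩ Y))) △ Z) = {5, 12, 15, 16}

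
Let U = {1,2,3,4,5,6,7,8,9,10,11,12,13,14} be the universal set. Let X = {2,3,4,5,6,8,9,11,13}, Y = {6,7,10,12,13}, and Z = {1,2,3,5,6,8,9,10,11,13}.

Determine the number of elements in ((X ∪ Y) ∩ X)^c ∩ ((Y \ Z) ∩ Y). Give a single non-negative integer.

2

X ∪ Y = {2,3,4,5,6,7,8,9,10,11,12,13}
(X ∪ Y) ∩ X = {2,3,4,5,6,8,9,11,13}
((X ∪ Y) ∩ X)^c = {1,7,10,12,14}
Y \ Z = {7,12}
(Y \ Z) ∩ Y = {7,12}
((X ∪ Y) ∩ X)^c ∩ ((Y \ Z) ∩ Y) = {7,12}
|((X ∪ Y) ∩ X)^c ∩ ((Y \ Z) ∩ Y)| = 2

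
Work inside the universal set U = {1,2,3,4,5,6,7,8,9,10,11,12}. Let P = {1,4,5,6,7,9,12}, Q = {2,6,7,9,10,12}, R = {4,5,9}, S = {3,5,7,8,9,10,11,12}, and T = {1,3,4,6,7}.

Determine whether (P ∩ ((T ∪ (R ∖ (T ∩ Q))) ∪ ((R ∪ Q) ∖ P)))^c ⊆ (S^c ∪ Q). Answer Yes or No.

No

T ∩ Q = {6,7}
R ∖ (T ∩ Q) = {4,5,9}
T ∪ (R ∖ (T ∩ Q)) = {1,3,4,5,6,7,9}
R ∪ Q = {2,4,5,6,7,9,10,12}
(R ∪ Q) ∖ P = {2,10}
(T ∪ (R ∖ (T ∩ Q))) ∪ ((R ∪ Q) ∖ P) = {1,2,3,4,5,6,7,9,10}
P ∩ ((T ∪ (R ∖ (T ∩ Q))) ∪ ((R ∪ Q) ∖ P)) = {1,4,5,6,7,9}
(P ∩ ((T ∪ (R ∖ (T ∩ Q))) ∪ ((R ∪ Q) ∖ P)))^c = {2,3,8,10,11,12}
S^c = {1,2,4,6}
S^c ∪ Q = {1,2,4,6,7,9,10,12}
3 ∈ (P ∩ ((T ∪ (R ∖ (T ∩ Q))) ∪ ((R ∪ Q) ∖ P)))^c but 3 ∉ S^c ∪ Q, so the inclusion fails.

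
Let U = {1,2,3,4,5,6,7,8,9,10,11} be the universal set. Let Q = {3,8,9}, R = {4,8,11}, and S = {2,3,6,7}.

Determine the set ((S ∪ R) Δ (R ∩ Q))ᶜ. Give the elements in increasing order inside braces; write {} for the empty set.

S ∪ R = {2,3,4,6,7,8,11}
R ∩ Q = {8}
(S ∪ R) Δ (R ∩ Q) = {2,3,4,6,7,11}
((S ∪ R) Δ (R ∩ Q))ᶜ = {1,5,8,9,10}

{1,5,8,9,10}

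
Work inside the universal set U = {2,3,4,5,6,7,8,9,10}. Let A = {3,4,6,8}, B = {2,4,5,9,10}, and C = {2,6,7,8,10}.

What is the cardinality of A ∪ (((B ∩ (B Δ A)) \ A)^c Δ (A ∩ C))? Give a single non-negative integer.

5

B Δ A = {2,3,5,6,8,9,10}
B ∩ (B Δ A) = {2,5,9,10}
(B ∩ (B Δ A)) \ A = {2,5,9,10}
((B ∩ (B Δ A)) \ A)^c = {3,4,6,7,8}
A ∩ C = {6,8}
((B ∩ (B Δ A)) \ A)^c Δ (A ∩ C) = {3,4,7}
A ∪ (((B ∩ (B Δ A)) \ A)^c Δ (A ∩ C)) = {3,4,6,7,8}
|A ∪ (((B ∩ (B Δ A)) \ A)^c Δ (A ∩ C))| = 5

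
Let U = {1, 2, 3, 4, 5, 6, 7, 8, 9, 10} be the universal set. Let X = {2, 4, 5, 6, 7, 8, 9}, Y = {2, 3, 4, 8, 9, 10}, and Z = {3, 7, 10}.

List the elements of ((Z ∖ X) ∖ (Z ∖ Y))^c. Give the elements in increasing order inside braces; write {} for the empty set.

Z ∖ X = {3, 10}
Z ∖ Y = {7}
(Z ∖ X) ∖ (Z ∖ Y) = {3, 10}
((Z ∖ X) ∖ (Z ∖ Y))^c = {1, 2, 4, 5, 6, 7, 8, 9}

{1, 2, 4, 5, 6, 7, 8, 9}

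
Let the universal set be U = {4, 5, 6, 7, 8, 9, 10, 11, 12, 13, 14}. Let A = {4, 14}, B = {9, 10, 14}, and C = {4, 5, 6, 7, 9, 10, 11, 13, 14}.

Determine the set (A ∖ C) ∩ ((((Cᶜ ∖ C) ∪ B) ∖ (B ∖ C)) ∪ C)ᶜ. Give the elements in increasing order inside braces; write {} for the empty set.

A ∖ C = {}
Cᶜ = {8, 12}
Cᶜ ∖ C = {8, 12}
(Cᶜ ∖ C) ∪ B = {8, 9, 10, 12, 14}
B ∖ C = {}
((Cᶜ ∖ C) ∪ B) ∖ (B ∖ C) = {8, 9, 10, 12, 14}
(((Cᶜ ∖ C) ∪ B) ∖ (B ∖ C)) ∪ C = {4, 5, 6, 7, 8, 9, 10, 11, 12, 13, 14}
((((Cᶜ ∖ C) ∪ B) ∖ (B ∖ C)) ∪ C)ᶜ = {}
(A ∖ C) ∩ ((((Cᶜ ∖ C) ∪ B) ∖ (B ∖ C)) ∪ C)ᶜ = {}

{}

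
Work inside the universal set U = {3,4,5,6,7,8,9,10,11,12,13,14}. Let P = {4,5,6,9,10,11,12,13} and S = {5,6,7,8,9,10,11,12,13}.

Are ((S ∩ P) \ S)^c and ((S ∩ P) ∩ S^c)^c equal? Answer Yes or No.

Yes

S ∩ P = {5,6,9,10,11,12,13}
(S ∩ P) \ S = {}
((S ∩ P) \ S)^c = {3,4,5,6,7,8,9,10,11,12,13,14}
S^c = {3,4,14}
(S ∩ P) ∩ S^c = {}
((S ∩ P) ∩ S^c)^c = {3,4,5,6,7,8,9,10,11,12,13,14}
Both equal {3,4,5,6,7,8,9,10,11,12,13,14}, so ((S ∩ P) \ S)^c = ((S ∩ P) ∩ S^c)^c.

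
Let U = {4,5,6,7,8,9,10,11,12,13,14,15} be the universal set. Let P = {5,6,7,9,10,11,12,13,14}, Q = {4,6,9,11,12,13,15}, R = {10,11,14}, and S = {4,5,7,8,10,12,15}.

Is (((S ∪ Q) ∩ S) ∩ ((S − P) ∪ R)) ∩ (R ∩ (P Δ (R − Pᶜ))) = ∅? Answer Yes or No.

S ∪ Q = {4,5,6,7,8,9,10,11,12,13,15}
(S ∪ Q) ∩ S = {4,5,7,8,10,12,15}
S − P = {4,8,15}
(S − P) ∪ R = {4,8,10,11,14,15}
((S ∪ Q) ∩ S) ∩ ((S − P) ∪ R) = {4,8,10,15}
Pᶜ = {4,8,15}
R − Pᶜ = {10,11,14}
P Δ (R − Pᶜ) = {5,6,7,9,12,13}
R ∩ (P Δ (R − Pᶜ)) = {}
{4,8,10,15} and {} share no elements.

Yes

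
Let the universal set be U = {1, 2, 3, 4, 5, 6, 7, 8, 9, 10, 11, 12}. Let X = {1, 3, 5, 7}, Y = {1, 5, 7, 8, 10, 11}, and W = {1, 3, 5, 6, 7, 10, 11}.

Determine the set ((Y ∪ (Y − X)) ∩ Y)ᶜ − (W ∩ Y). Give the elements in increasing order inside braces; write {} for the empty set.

Y − X = {8, 10, 11}
Y ∪ (Y − X) = {1, 5, 7, 8, 10, 11}
(Y ∪ (Y − X)) ∩ Y = {1, 5, 7, 8, 10, 11}
((Y ∪ (Y − X)) ∩ Y)ᶜ = {2, 3, 4, 6, 9, 12}
W ∩ Y = {1, 5, 7, 10, 11}
((Y ∪ (Y − X)) ∩ Y)ᶜ − (W ∩ Y) = {2, 3, 4, 6, 9, 12}

{2, 3, 4, 6, 9, 12}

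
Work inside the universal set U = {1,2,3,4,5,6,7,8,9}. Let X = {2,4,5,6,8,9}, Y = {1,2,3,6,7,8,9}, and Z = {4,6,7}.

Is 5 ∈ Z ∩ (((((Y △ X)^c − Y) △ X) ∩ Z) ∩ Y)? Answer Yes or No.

No

5 ∉ Y and 5 ∈ X, so 5 ∈ Y △ X
5 ∉ (Y △ X)^c since 5 ∈ (Y △ X)
5 ∉ (Y △ X)^c and 5 ∉ Y, so 5 ∉ (Y △ X)^c − Y
5 ∉ ((Y △ X)^c − Y) and 5 ∈ X, so 5 ∈ ((Y △ X)^c − Y) △ X
5 ∈ (((Y △ X)^c − Y) △ X) and 5 ∉ Z, so 5 ∉ (((Y △ X)^c − Y) △ X) ∩ Z
5 ∉ ((((Y △ X)^c − Y) △ X) ∩ Z) and 5 ∉ Y, so 5 ∉ ((((Y △ X)^c − Y) △ X) ∩ Z) ∩ Y
5 ∉ Z and 5 ∉ (((((Y △ X)^c − Y) △ X) ∩ Z) ∩ Y), so 5 ∉ Z ∩ (((((Y △ X)^c − Y) △ X) ∩ Z) ∩ Y)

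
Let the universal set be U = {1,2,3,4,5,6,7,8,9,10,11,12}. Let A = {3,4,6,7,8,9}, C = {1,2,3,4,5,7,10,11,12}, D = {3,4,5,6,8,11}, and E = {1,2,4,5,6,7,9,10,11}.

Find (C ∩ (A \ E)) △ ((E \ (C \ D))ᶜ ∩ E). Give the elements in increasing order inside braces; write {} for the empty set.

A \ E = {3,8}
C ∩ (A \ E) = {3}
C \ D = {1,2,7,10,12}
E \ (C \ D) = {4,5,6,9,11}
(E \ (C \ D))ᶜ = {1,2,3,7,8,10,12}
(E \ (C \ D))ᶜ ∩ E = {1,2,7,10}
(C ∩ (A \ E)) △ ((E \ (C \ D))ᶜ ∩ E) = {1,2,3,7,10}

{1,2,3,7,10}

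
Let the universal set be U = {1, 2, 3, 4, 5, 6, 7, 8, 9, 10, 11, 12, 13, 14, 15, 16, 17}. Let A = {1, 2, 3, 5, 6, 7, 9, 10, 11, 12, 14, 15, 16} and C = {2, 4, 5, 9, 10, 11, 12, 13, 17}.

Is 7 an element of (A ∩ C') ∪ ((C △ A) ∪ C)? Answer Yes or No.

7 ∉ C, so 7 ∈ C'
7 ∈ A and 7 ∈ C', so 7 ∈ A ∩ C'
7 ∉ C and 7 ∈ A, so 7 ∈ C △ A
7 ∈ (C △ A) and 7 ∉ C, so 7 ∈ (C △ A) ∪ C
7 ∈ (A ∩ C') and 7 ∈ ((C △ A) ∪ C), so 7 ∈ (A ∩ C') ∪ ((C △ A) ∪ C)

Yes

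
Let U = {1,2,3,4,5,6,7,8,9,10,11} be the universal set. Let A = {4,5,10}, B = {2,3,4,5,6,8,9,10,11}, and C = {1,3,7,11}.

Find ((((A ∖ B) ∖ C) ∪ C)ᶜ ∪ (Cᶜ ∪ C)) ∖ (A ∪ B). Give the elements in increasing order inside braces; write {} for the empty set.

A ∖ B = {}
(A ∖ B) ∖ C = {}
((A ∖ B) ∖ C) ∪ C = {1,3,7,11}
(((A ∖ B) ∖ C) ∪ C)ᶜ = {2,4,5,6,8,9,10}
Cᶜ = {2,4,5,6,8,9,10}
Cᶜ ∪ C = {1,2,3,4,5,6,7,8,9,10,11}
(((A ∖ B) ∖ C) ∪ C)ᶜ ∪ (Cᶜ ∪ C) = {1,2,3,4,5,6,7,8,9,10,11}
A ∪ B = {2,3,4,5,6,8,9,10,11}
((((A ∖ B) ∖ C) ∪ C)ᶜ ∪ (Cᶜ ∪ C)) ∖ (A ∪ B) = {1,7}

{1,7}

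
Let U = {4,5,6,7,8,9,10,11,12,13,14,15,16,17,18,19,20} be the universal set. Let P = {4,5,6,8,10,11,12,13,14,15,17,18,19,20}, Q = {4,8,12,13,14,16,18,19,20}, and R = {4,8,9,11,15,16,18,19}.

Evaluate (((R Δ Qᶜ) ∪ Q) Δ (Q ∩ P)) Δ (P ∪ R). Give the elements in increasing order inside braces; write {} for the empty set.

Qᶜ = {5,6,7,9,10,11,15,17}
R Δ Qᶜ = {4,5,6,7,8,10,16,17,18,19}
(R Δ Qᶜ) ∪ Q = {4,5,6,7,8,10,12,13,14,16,17,18,19,20}
Q ∩ P = {4,8,12,13,14,18,19,20}
((R Δ Qᶜ) ∪ Q) Δ (Q ∩ P) = {5,6,7,10,16,17}
P ∪ R = {4,5,6,8,9,10,11,12,13,14,15,16,17,18,19,20}
(((R Δ Qᶜ) ∪ Q) Δ (Q ∩ P)) Δ (P ∪ R) = {4,7,8,9,11,12,13,14,15,18,19,20}

{4,7,8,9,11,12,13,14,15,18,19,20}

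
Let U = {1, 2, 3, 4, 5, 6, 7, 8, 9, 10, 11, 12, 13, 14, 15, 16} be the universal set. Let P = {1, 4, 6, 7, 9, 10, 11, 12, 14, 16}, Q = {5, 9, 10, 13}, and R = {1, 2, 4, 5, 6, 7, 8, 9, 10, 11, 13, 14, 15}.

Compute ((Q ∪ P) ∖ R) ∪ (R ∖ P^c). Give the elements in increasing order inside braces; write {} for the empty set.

Q ∪ P = {1, 4, 5, 6, 7, 9, 10, 11, 12, 13, 14, 16}
(Q ∪ P) ∖ R = {12, 16}
P^c = {2, 3, 5, 8, 13, 15}
R ∖ P^c = {1, 4, 6, 7, 9, 10, 11, 14}
((Q ∪ P) ∖ R) ∪ (R ∖ P^c) = {1, 4, 6, 7, 9, 10, 11, 12, 14, 16}

{1, 4, 6, 7, 9, 10, 11, 12, 14, 16}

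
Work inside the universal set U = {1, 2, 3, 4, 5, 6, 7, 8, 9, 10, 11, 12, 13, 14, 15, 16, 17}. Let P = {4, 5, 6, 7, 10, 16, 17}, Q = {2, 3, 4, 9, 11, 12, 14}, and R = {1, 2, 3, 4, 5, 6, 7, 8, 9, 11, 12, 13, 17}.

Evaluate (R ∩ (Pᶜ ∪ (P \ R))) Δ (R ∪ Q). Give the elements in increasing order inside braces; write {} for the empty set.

Pᶜ = {1, 2, 3, 8, 9, 11, 12, 13, 14, 15}
P \ R = {10, 16}
Pᶜ ∪ (P \ R) = {1, 2, 3, 8, 9, 10, 11, 12, 13, 14, 15, 16}
R ∩ (Pᶜ ∪ (P \ R)) = {1, 2, 3, 8, 9, 11, 12, 13}
R ∪ Q = {1, 2, 3, 4, 5, 6, 7, 8, 9, 11, 12, 13, 14, 17}
(R ∩ (Pᶜ ∪ (P \ R))) Δ (R ∪ Q) = {4, 5, 6, 7, 14, 17}

{4, 5, 6, 7, 14, 17}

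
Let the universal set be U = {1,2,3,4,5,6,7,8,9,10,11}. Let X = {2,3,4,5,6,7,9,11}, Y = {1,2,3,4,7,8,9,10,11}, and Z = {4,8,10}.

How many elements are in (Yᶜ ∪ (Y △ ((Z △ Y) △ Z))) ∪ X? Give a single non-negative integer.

Yᶜ = {5,6}
Z △ Y = {1,2,3,7,9,11}
(Z △ Y) △ Z = {1,2,3,4,7,8,9,10,11}
Y △ ((Z △ Y) △ Z) = {}
Yᶜ ∪ (Y △ ((Z △ Y) △ Z)) = {5,6}
(Yᶜ ∪ (Y △ ((Z △ Y) △ Z))) ∪ X = {2,3,4,5,6,7,9,11}
|(Yᶜ ∪ (Y △ ((Z △ Y) △ Z))) ∪ X| = 8

8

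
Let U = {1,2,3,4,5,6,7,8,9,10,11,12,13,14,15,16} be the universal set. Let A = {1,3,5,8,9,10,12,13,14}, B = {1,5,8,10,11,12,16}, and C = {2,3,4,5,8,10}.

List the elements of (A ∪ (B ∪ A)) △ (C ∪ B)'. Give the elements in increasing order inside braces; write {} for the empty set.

B ∪ A = {1,3,5,8,9,10,11,12,13,14,16}
A ∪ (B ∪ A) = {1,3,5,8,9,10,11,12,13,14,16}
C ∪ B = {1,2,3,4,5,8,10,11,12,16}
(C ∪ B)' = {6,7,9,13,14,15}
(A ∪ (B ∪ A)) △ (C ∪ B)' = {1,3,5,6,7,8,10,11,12,15,16}

{1,3,5,6,7,8,10,11,12,15,16}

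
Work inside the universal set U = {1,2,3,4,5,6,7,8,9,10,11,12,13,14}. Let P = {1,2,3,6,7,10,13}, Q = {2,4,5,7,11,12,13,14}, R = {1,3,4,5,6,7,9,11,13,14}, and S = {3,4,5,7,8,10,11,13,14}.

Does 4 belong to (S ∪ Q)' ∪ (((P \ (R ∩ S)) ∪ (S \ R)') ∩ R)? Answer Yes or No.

4 ∈ S and 4 ∈ Q, so 4 ∈ S ∪ Q
4 ∉ (S ∪ Q)' since 4 ∈ (S ∪ Q)
4 ∈ R and 4 ∈ S, so 4 ∈ R ∩ S
4 ∉ P and 4 ∈ (R ∩ S), so 4 ∉ P \ (R ∩ S)
4 ∈ S and 4 ∈ R, so 4 ∉ S \ R
4 ∈ (S \ R)' since 4 ∉ (S \ R)
4 ∉ (P \ (R ∩ S)) and 4 ∈ (S \ R)', so 4 ∈ (P \ (R ∩ S)) ∪ (S \ R)'
4 ∈ ((P \ (R ∩ S)) ∪ (S \ R)') and 4 ∈ R, so 4 ∈ ((P \ (R ∩ S)) ∪ (S \ R)') ∩ R
4 ∉ (S ∪ Q)' and 4 ∈ (((P \ (R ∩ S)) ∪ (S \ R)') ∩ R), so 4 ∈ (S ∪ Q)' ∪ (((P \ (R ∩ S)) ∪ (S \ R)') ∩ R)

Yes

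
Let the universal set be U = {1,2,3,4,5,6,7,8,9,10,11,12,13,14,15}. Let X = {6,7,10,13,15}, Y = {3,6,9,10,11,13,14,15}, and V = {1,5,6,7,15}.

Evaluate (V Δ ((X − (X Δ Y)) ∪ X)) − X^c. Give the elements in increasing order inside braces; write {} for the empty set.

{10,13}

X Δ Y = {3,7,9,11,14}
X − (X Δ Y) = {6,10,13,15}
(X − (X Δ Y)) ∪ X = {6,7,10,13,15}
V Δ ((X − (X Δ Y)) ∪ X) = {1,5,10,13}
X^c = {1,2,3,4,5,8,9,11,12,14}
(V Δ ((X − (X Δ Y)) ∪ X)) − X^c = {10,13}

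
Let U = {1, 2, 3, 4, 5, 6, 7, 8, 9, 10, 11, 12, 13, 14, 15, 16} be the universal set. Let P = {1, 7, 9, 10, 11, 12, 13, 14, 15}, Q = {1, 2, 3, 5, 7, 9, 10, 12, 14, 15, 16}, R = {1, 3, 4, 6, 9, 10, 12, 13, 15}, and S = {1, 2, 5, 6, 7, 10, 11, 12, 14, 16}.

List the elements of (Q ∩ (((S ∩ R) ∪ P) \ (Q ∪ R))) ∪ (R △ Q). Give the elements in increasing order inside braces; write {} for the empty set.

S ∩ R = {1, 6, 10, 12}
(S ∩ R) ∪ P = {1, 6, 7, 9, 10, 11, 12, 13, 14, 15}
Q ∪ R = {1, 2, 3, 4, 5, 6, 7, 9, 10, 12, 13, 14, 15, 16}
((S ∩ R) ∪ P) \ (Q ∪ R) = {11}
Q ∩ (((S ∩ R) ∪ P) \ (Q ∪ R)) = {}
R △ Q = {2, 4, 5, 6, 7, 13, 14, 16}
(Q ∩ (((S ∩ R) ∪ P) \ (Q ∪ R))) ∪ (R △ Q) = {2, 4, 5, 6, 7, 13, 14, 16}

{2, 4, 5, 6, 7, 13, 14, 16}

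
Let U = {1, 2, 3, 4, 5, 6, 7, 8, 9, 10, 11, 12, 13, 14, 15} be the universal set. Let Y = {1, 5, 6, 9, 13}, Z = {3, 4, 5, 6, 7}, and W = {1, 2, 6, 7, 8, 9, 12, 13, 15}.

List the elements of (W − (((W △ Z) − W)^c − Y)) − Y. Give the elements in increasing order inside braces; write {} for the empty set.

W △ Z = {1, 2, 3, 4, 5, 8, 9, 12, 13, 15}
(W △ Z) − W = {3, 4, 5}
((W △ Z) − W)^c = {1, 2, 6, 7, 8, 9, 10, 11, 12, 13, 14, 15}
((W △ Z) − W)^c − Y = {2, 7, 8, 10, 11, 12, 14, 15}
W − (((W △ Z) − W)^c − Y) = {1, 6, 9, 13}
(W − (((W △ Z) − W)^c − Y)) − Y = {}

{}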